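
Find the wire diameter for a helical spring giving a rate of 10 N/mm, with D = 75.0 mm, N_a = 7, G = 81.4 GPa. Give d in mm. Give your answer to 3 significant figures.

7.34 mm

d = (8D³N_a·k / G)^(1/4) = (8·75.0³·7·10 / (81.4×10³))^0.25
  = (2902.3)^0.25 = 7.3398 mm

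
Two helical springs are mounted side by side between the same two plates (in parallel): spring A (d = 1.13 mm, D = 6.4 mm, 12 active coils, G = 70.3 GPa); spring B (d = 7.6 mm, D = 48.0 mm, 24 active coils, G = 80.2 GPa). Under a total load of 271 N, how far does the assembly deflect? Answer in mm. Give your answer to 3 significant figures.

15.8 mm

k_A = Gd⁴/(8D³N_a) = (70.3×10³)(1.13⁴)/(8·6.4³·12) = 4.5547 N/mm
k_B = Gd⁴/(8D³N_a) = (80.2×10³)(7.6⁴)/(8·48.0³·24) = 12.601 N/mm
Parallel: k_eq = 4.5547 + 12.601 = 17.156 N/mm
δ = F/k_eq = 271/17.156 = 15.797 mm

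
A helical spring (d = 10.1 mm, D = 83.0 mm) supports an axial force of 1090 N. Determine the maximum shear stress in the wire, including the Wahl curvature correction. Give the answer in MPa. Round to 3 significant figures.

Spring index C = D/d = 83.0/10.1 = 8.2178
K_W = (4C−1)/(4C−4) + 0.615/C = 31.871/28.871 + 0.0748 = 1.1787
τ₀ = 8FD/(πd³) = 8·1090·83.0/(π·10.1³) = 723760/3236.8 = 223.6 MPa
τ_max = K·τ₀ = 1.1787 × 223.6 = 263.57 MPa

264 MPa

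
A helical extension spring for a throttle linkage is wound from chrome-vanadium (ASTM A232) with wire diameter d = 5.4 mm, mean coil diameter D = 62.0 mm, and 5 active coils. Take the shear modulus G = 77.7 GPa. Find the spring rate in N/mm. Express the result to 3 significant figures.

6.93 N/mm

k = Gd⁴/(8D³N_a) = (77.7×10³ × 5.4⁴) / (8 × 62.0³ × 5)
  = 6.60687e+07 / 9.53312e+06 = 6.9304 N/mm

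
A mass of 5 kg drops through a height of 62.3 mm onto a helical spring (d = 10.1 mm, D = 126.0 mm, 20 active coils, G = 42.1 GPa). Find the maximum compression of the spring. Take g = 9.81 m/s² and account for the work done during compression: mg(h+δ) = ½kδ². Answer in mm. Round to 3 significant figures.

112 mm

k = Gd⁴/(8D³N_a) = (42.1×10³)(10.1⁴)/(8·126.0³·20) = 1.3688 N/mm
W = mg = 5 × 9.81 = 49.05 N
½kδ² − Wδ − Wh = 0 → δ = (W + √(W² + 2kWh))/k
δ = (49.05 + √(2405.9 + 8365.52))/1.3688 = (49.05 + 103.79)/1.3688 = 111.66 mm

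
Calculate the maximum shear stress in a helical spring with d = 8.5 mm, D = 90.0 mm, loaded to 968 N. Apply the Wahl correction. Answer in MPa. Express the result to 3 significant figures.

410 MPa

Spring index C = D/d = 90.0/8.5 = 10.5882
K_W = (4C−1)/(4C−4) + 0.615/C = 41.353/38.353 + 0.0581 = 1.1363
τ₀ = 8FD/(πd³) = 8·968·90.0/(π·8.5³) = 696960/1929.3 = 361.24 MPa
τ_max = K·τ₀ = 1.1363 × 361.24 = 410.48 MPa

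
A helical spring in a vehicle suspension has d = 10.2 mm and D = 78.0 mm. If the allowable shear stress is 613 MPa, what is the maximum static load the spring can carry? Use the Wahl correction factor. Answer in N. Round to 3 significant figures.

2740 N

C = D/d = 78.0/10.2 = 7.6471
K_W = (4C−1)/(4C−4) + 0.615/C = 29.588/26.588 + 0.0804 = 1.1933
τ_max = K·8FD/(πd³) → F_max = τ_allow·πd³/(8DK)
F_max = 613·π·10.2³/(8·78.0·1.1933) = 2.0437e+06/744.59 = 2744.7 N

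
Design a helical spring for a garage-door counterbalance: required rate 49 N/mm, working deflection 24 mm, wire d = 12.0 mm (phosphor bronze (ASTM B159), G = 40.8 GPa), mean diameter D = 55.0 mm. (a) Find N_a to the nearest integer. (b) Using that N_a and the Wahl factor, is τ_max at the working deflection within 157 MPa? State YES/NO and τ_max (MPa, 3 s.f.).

(a) 13 coils; (b) YES, τ_max = 128 MPa

N_a = Gd⁴/(8D³k) = (40.8×10³)(12.0⁴)/(8·55.0³·49) = 12.97 → N_a = 13
Actual rate k = Gd⁴/(8D³·13) = 48.895 N/mm
Working load F = kδ = 48.895·24 = 1173.5 N
C = 55.0/12.0 = 4.5833; K_W = (4C−1)/(4C−4)+0.615/C = 1.3435
τ_max = K_W·8FD/(πd³) = 1.3435·95.112 = 127.78 MPa
τ_max ≤ 157 MPa → acceptable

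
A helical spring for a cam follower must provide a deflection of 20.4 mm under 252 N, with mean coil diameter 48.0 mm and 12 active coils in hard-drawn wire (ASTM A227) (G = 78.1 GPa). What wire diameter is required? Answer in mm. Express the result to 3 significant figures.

Required rate k = F/δ = 252/20.4 = 12.353 N/mm
d = (8D³N_a·k / G)^(1/4) = (8·48.0³·12·12.353 / (78.1×10³))^0.25
  = (1679.2)^0.25 = 6.4015 mm

6.40 mm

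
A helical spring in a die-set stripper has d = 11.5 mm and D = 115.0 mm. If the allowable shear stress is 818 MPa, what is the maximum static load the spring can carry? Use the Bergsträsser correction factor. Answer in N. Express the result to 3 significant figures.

3740 N

C = D/d = 115.0/11.5 = 10.0000
K_B = (4C+2)/(4C−3) = 42.000/37.000 = 1.1351
τ_max = K·8FD/(πd³) → F_max = τ_allow·πd³/(8DK)
F_max = 818·π·11.5³/(8·115.0·1.1351) = 3.9084e+06/1044.3 = 3742.5 N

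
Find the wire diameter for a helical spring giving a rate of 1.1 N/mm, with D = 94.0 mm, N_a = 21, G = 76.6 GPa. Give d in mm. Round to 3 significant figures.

d = (8D³N_a·k / G)^(1/4) = (8·94.0³·21·1.1 / (76.6×10³))^0.25
  = (2003.8)^0.25 = 6.6906 mm

6.69 mm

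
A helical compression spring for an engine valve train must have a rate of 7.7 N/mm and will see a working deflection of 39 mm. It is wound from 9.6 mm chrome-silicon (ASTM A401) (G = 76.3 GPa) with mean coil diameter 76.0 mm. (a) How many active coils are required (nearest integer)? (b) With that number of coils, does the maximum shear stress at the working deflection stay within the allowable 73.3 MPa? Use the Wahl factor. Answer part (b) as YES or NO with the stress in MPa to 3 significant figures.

N_a = Gd⁴/(8D³k) = (76.3×10³)(9.6⁴)/(8·76.0³·7.7) = 23.97 → N_a = 24
Actual rate k = Gd⁴/(8D³·24) = 7.689 N/mm
Working load F = kδ = 7.689·39 = 299.87 N
C = 76.0/9.6 = 7.9167; K_W = (4C−1)/(4C−4)+0.615/C = 1.1861
τ_max = K_W·8FD/(πd³) = 1.1861·65.595 = 77.804 MPa
τ_max > 73.3 MPa → exceeds allowable

(a) 24 coils; (b) NO, τ_max = 77.8 MPa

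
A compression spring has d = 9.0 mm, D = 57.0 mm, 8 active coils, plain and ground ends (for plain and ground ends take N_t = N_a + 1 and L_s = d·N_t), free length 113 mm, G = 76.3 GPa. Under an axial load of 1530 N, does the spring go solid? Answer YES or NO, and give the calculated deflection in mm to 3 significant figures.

YES, δ = 36.2 mm

k = Gd⁴/(8D³N_a) = (76.3×10³)(9.0⁴)/(8·57.0³·8) = 42.237 N/mm
N_t = 9; L_s = 9.0·9 = 81 mm; δ_solid = L₀ − L_s = 113 − 81 = 32 mm
δ = F/k = 1530/42.237 = 36.224 mm
δ ≥ δ_solid → spring goes solid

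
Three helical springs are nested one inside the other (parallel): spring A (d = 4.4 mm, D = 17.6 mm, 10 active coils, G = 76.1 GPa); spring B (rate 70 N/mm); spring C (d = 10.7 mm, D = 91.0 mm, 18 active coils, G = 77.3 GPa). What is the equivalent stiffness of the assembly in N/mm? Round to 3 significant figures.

145 N/mm

k_A = Gd⁴/(8D³N_a) = (76.1×10³)(4.4⁴)/(8·17.6³·10) = 65.398 N/mm
k_C = Gd⁴/(8D³N_a) = (77.3×10³)(10.7⁴)/(8·91.0³·18) = 9.3374 N/mm
Parallel: k_eq = 65.398 + 70 + 9.3374 = 144.74 N/mm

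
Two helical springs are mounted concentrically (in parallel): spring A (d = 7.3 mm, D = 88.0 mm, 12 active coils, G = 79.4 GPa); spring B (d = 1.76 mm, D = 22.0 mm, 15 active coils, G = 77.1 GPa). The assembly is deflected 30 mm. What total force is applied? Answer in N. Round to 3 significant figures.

121 N

k_A = Gd⁴/(8D³N_a) = (79.4×10³)(7.3⁴)/(8·88.0³·12) = 3.4466 N/mm
k_B = Gd⁴/(8D³N_a) = (77.1×10³)(1.76⁴)/(8·22.0³·15) = 0.57897 N/mm
Parallel: k_eq = 3.4466 + 0.57897 = 4.0256 N/mm
F = k_eq·δ = 4.0256·30 = 120.77 N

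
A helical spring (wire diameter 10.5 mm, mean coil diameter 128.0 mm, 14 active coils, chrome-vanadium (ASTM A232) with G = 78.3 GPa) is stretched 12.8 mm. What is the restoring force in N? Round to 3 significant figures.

k = Gd⁴/(8D³N_a) = (78.3×10³)(10.5⁴)/(8·128.0³·14) = 4.052 N/mm
F = k·δ = 4.052 × 12.8 = 51.866 N

51.9 N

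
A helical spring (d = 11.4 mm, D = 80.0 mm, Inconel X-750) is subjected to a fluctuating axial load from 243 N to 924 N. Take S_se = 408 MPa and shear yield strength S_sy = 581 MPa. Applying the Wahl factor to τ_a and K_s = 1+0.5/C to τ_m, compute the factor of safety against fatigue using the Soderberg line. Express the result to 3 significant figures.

C = D/d = 80.0/11.4 = 7.0175; K_W = (4C−1)/(4C−4)+0.615/C = 1.2123; K_s = 1+0.5/C = 1.0713
F_a = (F_max−F_min)/2 = 340.5 N; F_m = (F_max+F_min)/2 = 583.5 N
τ_a = K_W·8F_aD/(πd³) = 1.2123 × 46.82 = 56.759 MPa
τ_m = K_s·8F_mD/(πd³) = 1.0713 × 80.234 = 85.95 MPa
Soderberg: 1/n_f = τ_a/S_se + τ_m/S_sy = 56.759/408 + 85.95/581 = 0.13911 + 0.14794 = 0.28705
n_f = 1/0.28705 = 3.484

3.48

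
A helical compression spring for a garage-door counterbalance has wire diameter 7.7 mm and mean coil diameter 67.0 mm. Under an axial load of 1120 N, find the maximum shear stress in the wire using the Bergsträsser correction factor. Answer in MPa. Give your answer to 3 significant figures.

Spring index C = D/d = 67.0/7.7 = 8.7013
K_B = (4C+2)/(4C−3) = 36.805/31.805 = 1.1572
τ₀ = 8FD/(πd³) = 8·1120·67.0/(π·7.7³) = 600320/1434.2 = 418.56 MPa
τ_max = K·τ₀ = 1.1572 × 418.56 = 484.36 MPa

484 MPa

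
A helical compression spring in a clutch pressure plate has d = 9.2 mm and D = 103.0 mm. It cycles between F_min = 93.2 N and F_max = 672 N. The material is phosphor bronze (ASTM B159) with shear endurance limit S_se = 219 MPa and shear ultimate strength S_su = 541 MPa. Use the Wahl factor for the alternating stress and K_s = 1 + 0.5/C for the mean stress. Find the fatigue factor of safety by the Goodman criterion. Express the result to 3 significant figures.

C = D/d = 103.0/9.2 = 11.1957; K_W = (4C−1)/(4C−4)+0.615/C = 1.1285; K_s = 1+0.5/C = 1.0447
F_a = (F_max−F_min)/2 = 289.4 N; F_m = (F_max+F_min)/2 = 382.6 N
τ_a = K_W·8F_aD/(πd³) = 1.1285 × 97.479 = 110 MPa
τ_m = K_s·8F_mD/(πd³) = 1.0447 × 128.87 = 134.63 MPa
Goodman: 1/n_f = τ_a/S_se + τ_m/S_su = 110/219 + 134.63/541 = 0.50230 + 0.24885 = 0.75115
n_f = 1/0.75115 = 1.331

1.33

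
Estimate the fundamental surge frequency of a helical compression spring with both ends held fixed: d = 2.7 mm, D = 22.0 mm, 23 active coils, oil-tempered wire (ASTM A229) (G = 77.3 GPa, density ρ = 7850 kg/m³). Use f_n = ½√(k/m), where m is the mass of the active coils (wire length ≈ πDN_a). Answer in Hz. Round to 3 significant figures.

85.7 Hz

k = Gd⁴/(8D³N_a) = (77.3×10³)(2.7⁴)/(8·22.0³·23) = 2.0968 N/mm = 2096.8 N/m
Wire length L = πDN_a = π·22.0·23 = 1589.6 mm
m = ρ·(πd²/4)·L = 7850 × 5.7256×10⁻⁶ m² × 1.5896 m = 0.071448 kg
f_n = ½√(k/m) = 0.5·√(2096.8/0.071448) = 0.5·√(29347) = 85.655 Hz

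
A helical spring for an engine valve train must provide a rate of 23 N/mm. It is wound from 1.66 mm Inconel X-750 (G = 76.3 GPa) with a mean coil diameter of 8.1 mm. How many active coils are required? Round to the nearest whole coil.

6

N_a = Gd⁴/(8D³k) = (76.3×10³ × 1.66⁴)/(8 × 8.1³ × 23)
    = 579371 / 97785.1 = 5.925 → 6 coils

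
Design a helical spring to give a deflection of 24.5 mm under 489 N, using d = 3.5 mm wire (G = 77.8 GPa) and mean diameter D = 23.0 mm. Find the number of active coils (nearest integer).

Required rate k = F/δ = 489/24.5 = 19.959 N/mm
N_a = Gd⁴/(8D³k) = (77.8×10³ × 3.5⁴)/(8 × 23.0³ × 19.959)
    = 1.16749e+07 / 1.94275e+06 = 6.009 → 6 coils

6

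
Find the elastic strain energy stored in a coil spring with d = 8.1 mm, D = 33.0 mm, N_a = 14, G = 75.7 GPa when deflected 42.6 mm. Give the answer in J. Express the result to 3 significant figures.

73.5 J

k = Gd⁴/(8D³N_a) = (75.7×10³)(8.1⁴)/(8·33.0³·14) = 80.961 N/mm
U = ½kδ² = 0.5 × 80.961 × 42.6² = 73462 N·mm = 73.462 J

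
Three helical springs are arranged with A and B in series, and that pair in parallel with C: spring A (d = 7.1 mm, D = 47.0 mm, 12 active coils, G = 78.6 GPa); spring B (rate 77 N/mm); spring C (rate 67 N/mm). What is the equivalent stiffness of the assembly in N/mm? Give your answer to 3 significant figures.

82.9 N/mm

k_A = Gd⁴/(8D³N_a) = (78.6×10³)(7.1⁴)/(8·47.0³·12) = 20.04 N/mm
Springs A,B series: k_AB = 1/(1/20.04+1/77) = 15.901 N/mm; parallel with C: k_eq = 15.901+67 = 82.901 N/mm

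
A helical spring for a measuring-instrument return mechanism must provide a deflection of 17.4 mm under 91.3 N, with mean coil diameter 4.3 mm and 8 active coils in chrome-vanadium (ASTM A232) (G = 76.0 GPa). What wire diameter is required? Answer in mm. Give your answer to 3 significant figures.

0.770 mm

Required rate k = F/δ = 91.3/17.4 = 5.2471 N/mm
d = (8D³N_a·k / G)^(1/4) = (8·4.3³·8·5.2471 / (76.0×10³))^0.25
  = (0.35131)^0.25 = 0.7699 mm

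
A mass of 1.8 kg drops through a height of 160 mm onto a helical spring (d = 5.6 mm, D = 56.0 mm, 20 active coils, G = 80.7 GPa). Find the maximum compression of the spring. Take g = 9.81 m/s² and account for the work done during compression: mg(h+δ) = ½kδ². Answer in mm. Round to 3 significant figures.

51.4 mm

k = Gd⁴/(8D³N_a) = (80.7×10³)(5.6⁴)/(8·56.0³·20) = 2.8245 N/mm
W = mg = 1.8 × 9.81 = 17.658 N
½kδ² − Wδ − Wh = 0 → δ = (W + √(W² + 2kWh))/k
δ = (17.658 + √(311.8 + 15960))/2.8245 = (17.658 + 127.56)/2.8245 = 51.414 mm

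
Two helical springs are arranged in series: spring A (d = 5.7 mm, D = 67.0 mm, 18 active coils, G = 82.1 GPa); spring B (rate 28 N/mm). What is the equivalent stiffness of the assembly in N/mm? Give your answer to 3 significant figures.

1.87 N/mm

k_A = Gd⁴/(8D³N_a) = (82.1×10³)(5.7⁴)/(8·67.0³·18) = 2.001 N/mm
Series: 1/k_eq = 1/2.001 + 1/28 = 0.53545; k_eq = 1.8676 N/mm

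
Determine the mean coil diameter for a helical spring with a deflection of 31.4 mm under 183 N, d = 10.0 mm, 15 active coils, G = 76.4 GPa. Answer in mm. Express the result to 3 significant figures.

Required rate k = F/δ = 183/31.4 = 5.828 N/mm
D = (Gd⁴/(8N_a·k))^(1/3) = (76.4×10³·10.0⁴/(8·15·5.828))^(1/3)
  = (1.09242e+06)^(1/3) = 102.9904 mm

103 mm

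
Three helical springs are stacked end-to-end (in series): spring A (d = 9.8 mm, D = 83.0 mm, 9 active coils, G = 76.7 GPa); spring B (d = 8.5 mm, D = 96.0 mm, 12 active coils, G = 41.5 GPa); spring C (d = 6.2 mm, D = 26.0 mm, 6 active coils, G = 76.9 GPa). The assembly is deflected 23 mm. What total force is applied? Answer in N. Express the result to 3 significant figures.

k_A = Gd⁴/(8D³N_a) = (76.7×10³)(9.8⁴)/(8·83.0³·9) = 17.184 N/mm
k_B = Gd⁴/(8D³N_a) = (41.5×10³)(8.5⁴)/(8·96.0³·12) = 2.5506 N/mm
k_C = Gd⁴/(8D³N_a) = (76.9×10³)(6.2⁴)/(8·26.0³·6) = 134.69 N/mm
Series: 1/k_eq = 1/17.184 + 1/2.5506 + 1/134.69 = 0.45768; k_eq = 2.1849 N/mm
F = k_eq·δ = 2.1849·23 = 50.253 N

50.3 N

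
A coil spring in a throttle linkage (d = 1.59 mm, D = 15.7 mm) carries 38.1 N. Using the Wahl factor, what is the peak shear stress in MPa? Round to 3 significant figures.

Spring index C = D/d = 15.7/1.59 = 9.8742
K_W = (4C−1)/(4C−4) + 0.615/C = 38.497/35.497 + 0.0623 = 1.1468
τ₀ = 8FD/(πd³) = 8·38.1·15.7/(π·1.59³) = 4785.36/12.628 = 378.94 MPa
τ_max = K·τ₀ = 1.1468 × 378.94 = 434.57 MPa

435 MPa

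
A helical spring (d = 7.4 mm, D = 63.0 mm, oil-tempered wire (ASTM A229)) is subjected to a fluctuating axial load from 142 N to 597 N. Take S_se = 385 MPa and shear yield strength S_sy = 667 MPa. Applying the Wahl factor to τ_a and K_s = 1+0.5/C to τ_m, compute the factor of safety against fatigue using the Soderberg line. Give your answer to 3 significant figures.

1.97

C = D/d = 63.0/7.4 = 8.5135; K_W = (4C−1)/(4C−4)+0.615/C = 1.1721; K_s = 1+0.5/C = 1.0587
F_a = (F_max−F_min)/2 = 227.5 N; F_m = (F_max+F_min)/2 = 369.5 N
τ_a = K_W·8F_aD/(πd³) = 1.1721 × 90.067 = 105.56 MPa
τ_m = K_s·8F_mD/(πd³) = 1.0587 × 146.29 = 154.88 MPa
Soderberg: 1/n_f = τ_a/S_se + τ_m/S_sy = 105.56/385 + 154.88/667 = 0.27419 + 0.23220 = 0.50639
n_f = 1/0.50639 = 1.975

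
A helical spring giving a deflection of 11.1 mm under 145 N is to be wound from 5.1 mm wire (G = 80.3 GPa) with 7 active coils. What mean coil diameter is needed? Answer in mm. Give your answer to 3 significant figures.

42.0 mm

Required rate k = F/δ = 145/11.1 = 13.063 N/mm
D = (Gd⁴/(8N_a·k))^(1/3) = (80.3×10³·5.1⁴/(8·7·13.063))^(1/3)
  = (74261.4)^(1/3) = 42.0327 mm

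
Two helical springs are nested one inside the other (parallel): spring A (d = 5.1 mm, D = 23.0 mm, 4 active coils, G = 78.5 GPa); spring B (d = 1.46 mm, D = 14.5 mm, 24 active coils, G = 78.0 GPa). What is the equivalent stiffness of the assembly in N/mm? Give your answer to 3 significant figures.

k_A = Gd⁴/(8D³N_a) = (78.5×10³)(5.1⁴)/(8·23.0³·4) = 136.4 N/mm
k_B = Gd⁴/(8D³N_a) = (78.0×10³)(1.46⁴)/(8·14.5³·24) = 0.60548 N/mm
Parallel: k_eq = 136.4 + 0.60548 = 137.01 N/mm

137 N/mm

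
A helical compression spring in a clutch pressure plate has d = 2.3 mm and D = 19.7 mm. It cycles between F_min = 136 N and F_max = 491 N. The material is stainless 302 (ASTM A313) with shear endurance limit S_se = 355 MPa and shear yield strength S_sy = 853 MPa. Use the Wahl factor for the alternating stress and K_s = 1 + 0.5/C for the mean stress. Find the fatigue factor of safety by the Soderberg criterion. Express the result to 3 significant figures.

0.249

C = D/d = 19.7/2.3 = 8.5652; K_W = (4C−1)/(4C−4)+0.615/C = 1.1709; K_s = 1+0.5/C = 1.0584
F_a = (F_max−F_min)/2 = 177.5 N; F_m = (F_max+F_min)/2 = 313.5 N
τ_a = K_W·8F_aD/(πd³) = 1.1709 × 731.85 = 856.95 MPa
τ_m = K_s·8F_mD/(πd³) = 1.0584 × 1292.6 = 1368 MPa
Soderberg: 1/n_f = τ_a/S_se + τ_m/S_sy = 856.95/355 + 1368/853 = 2.41395 + 1.60380 = 4.0177
n_f = 1/4.0177 = 0.2489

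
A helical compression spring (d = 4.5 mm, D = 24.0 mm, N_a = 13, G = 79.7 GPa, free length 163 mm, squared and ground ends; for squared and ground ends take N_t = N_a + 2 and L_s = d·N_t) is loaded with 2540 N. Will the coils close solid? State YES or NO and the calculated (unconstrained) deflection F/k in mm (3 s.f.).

YES, δ = 112 mm

k = Gd⁴/(8D³N_a) = (79.7×10³)(4.5⁴)/(8·24.0³·13) = 22.732 N/mm
N_t = 15; L_s = 4.5·15 = 67.5 mm; δ_solid = L₀ − L_s = 163 − 67.5 = 95.5 mm
δ = F/k = 2540/22.732 = 111.74 mm
δ ≥ δ_solid → spring goes solid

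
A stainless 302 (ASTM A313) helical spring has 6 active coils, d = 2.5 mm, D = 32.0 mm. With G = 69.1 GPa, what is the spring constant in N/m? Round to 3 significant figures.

1720 N/m

k = Gd⁴/(8D³N_a) = (69.1×10³ × 2.5⁴) / (8 × 32.0³ × 6)
  = 2.69922e+06 / 1.57286e+06 = 1.7161 N/mm = 1716.1 N/m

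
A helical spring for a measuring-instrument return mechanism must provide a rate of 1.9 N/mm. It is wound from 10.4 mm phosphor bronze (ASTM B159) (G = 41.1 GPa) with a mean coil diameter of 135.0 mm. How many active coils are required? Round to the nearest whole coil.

13

N_a = Gd⁴/(8D³k) = (41.1×10³ × 10.4⁴)/(8 × 135.0³ × 1.9)
    = 4.80812e+08 / 3.73977e+07 = 12.86 → 13 coils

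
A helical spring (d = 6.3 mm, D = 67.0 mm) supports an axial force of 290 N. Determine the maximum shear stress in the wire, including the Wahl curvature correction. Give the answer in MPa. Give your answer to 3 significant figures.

225 MPa

Spring index C = D/d = 67.0/6.3 = 10.6349
K_W = (4C−1)/(4C−4) + 0.615/C = 41.540/38.540 + 0.0578 = 1.1357
τ₀ = 8FD/(πd³) = 8·290·67.0/(π·6.3³) = 155440/785.55 = 197.88 MPa
τ_max = K·τ₀ = 1.1357 × 197.88 = 224.72 MPa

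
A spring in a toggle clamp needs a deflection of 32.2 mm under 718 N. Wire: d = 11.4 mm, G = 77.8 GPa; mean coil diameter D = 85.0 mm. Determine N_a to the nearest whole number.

Required rate k = F/δ = 718/32.2 = 22.298 N/mm
N_a = Gd⁴/(8D³k) = (77.8×10³ × 11.4⁴)/(8 × 85.0³ × 22.298)
    = 1.31401e+09 / 1.09551e+08 = 11.99 → 12 coils

12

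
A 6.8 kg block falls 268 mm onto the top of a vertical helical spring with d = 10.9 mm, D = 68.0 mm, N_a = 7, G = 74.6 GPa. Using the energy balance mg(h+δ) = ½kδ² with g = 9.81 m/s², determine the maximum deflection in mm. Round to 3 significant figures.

k = Gd⁴/(8D³N_a) = (74.6×10³)(10.9⁴)/(8·68.0³·7) = 59.804 N/mm
W = mg = 6.8 × 9.81 = 66.708 N
½kδ² − Wδ − Wh = 0 → δ = (W + √(W² + 2kWh))/k
δ = (66.708 + √(4450 + 2.13832e+06))/59.804 = (66.708 + 1463.8)/59.804 = 25.592 mm

25.6 mm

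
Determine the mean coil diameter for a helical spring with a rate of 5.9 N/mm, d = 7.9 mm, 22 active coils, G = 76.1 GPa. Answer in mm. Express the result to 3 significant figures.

65.8 mm

D = (Gd⁴/(8N_a·k))^(1/3) = (76.1×10³·7.9⁴/(8·22·5.9))^(1/3)
  = (285449)^(1/3) = 65.8430 mm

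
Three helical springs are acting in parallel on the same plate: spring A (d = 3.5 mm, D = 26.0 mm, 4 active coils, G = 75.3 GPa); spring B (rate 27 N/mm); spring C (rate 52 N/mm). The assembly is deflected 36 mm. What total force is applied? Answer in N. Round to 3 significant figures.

k_A = Gd⁴/(8D³N_a) = (75.3×10³)(3.5⁴)/(8·26.0³·4) = 20.091 N/mm
Parallel: k_eq = 20.091 + 27 + 52 = 99.091 N/mm
F = k_eq·δ = 99.091·36 = 3567.3 N

3570 N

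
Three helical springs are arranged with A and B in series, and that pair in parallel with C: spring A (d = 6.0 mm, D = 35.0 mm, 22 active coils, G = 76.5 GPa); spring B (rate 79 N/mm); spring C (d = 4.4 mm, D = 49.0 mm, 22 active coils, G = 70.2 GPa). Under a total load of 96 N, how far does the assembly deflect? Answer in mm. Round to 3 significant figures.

7.66 mm

k_A = Gd⁴/(8D³N_a) = (76.5×10³)(6.0⁴)/(8·35.0³·22) = 13.139 N/mm
k_C = Gd⁴/(8D³N_a) = (70.2×10³)(4.4⁴)/(8·49.0³·22) = 1.2707 N/mm
Springs A,B series: k_AB = 1/(1/13.139+1/79) = 11.265 N/mm; parallel with C: k_eq = 11.265+1.2707 = 12.536 N/mm
δ = F/k_eq = 96/12.536 = 7.6581 mm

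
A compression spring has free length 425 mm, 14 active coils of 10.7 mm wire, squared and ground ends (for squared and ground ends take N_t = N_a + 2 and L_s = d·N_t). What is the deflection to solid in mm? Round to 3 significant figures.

254 mm

N_t = 16; L_s = 10.7·16 = 171.2 mm
δ_solid = L₀ − L_s = 425 − 171.2 = 253.8 mm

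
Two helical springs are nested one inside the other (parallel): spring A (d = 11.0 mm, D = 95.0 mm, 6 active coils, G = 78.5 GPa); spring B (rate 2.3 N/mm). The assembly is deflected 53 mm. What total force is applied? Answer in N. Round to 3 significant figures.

k_A = Gd⁴/(8D³N_a) = (78.5×10³)(11.0⁴)/(8·95.0³·6) = 27.927 N/mm
Parallel: k_eq = 27.927 + 2.3 = 30.227 N/mm
F = k_eq·δ = 30.227·53 = 1602 N

1600 N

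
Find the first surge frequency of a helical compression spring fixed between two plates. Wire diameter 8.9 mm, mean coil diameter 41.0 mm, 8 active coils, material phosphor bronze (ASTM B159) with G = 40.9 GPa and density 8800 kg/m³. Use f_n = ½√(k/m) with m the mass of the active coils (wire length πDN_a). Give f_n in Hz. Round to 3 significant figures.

k = Gd⁴/(8D³N_a) = (40.9×10³)(8.9⁴)/(8·41.0³·8) = 58.177 N/mm = 58177 N/m
Wire length L = πDN_a = π·41.0·8 = 1030.4 mm
m = ρ·(πd²/4)·L = 8800 × 62.211×10⁻⁶ m² × 1.0304 m = 0.56413 kg
f_n = ½√(k/m) = 0.5·√(58177/0.56413) = 0.5·√(1.0313e+05) = 160.57 Hz

161 Hz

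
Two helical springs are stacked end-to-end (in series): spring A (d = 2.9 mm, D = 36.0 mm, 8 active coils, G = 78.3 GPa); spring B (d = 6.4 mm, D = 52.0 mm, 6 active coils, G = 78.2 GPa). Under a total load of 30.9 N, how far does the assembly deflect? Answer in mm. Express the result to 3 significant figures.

18.3 mm

k_A = Gd⁴/(8D³N_a) = (78.3×10³)(2.9⁴)/(8·36.0³·8) = 1.8547 N/mm
k_B = Gd⁴/(8D³N_a) = (78.2×10³)(6.4⁴)/(8·52.0³·6) = 19.439 N/mm
Series: 1/k_eq = 1/1.8547 + 1/19.439 = 0.59062; k_eq = 1.6931 N/mm
δ = F/k_eq = 30.9/1.6931 = 18.25 mm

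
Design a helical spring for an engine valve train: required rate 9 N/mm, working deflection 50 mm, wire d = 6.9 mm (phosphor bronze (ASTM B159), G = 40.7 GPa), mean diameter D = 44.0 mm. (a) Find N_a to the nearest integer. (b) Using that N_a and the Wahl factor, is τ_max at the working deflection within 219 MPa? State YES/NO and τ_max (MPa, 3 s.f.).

N_a = Gd⁴/(8D³k) = (40.7×10³)(6.9⁴)/(8·44.0³·9) = 15.04 → N_a = 15
Actual rate k = Gd⁴/(8D³·15) = 9.0251 N/mm
Working load F = kδ = 9.0251·50 = 451.25 N
C = 44.0/6.9 = 6.3768; K_W = (4C−1)/(4C−4)+0.615/C = 1.2359
τ_max = K_W·8FD/(πd³) = 1.2359·153.91 = 190.22 MPa
τ_max ≤ 219 MPa → acceptable

(a) 15 coils; (b) YES, τ_max = 190 MPa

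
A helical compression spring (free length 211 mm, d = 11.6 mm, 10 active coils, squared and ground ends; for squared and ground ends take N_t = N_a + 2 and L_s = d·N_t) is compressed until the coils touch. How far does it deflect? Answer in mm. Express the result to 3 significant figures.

N_t = 12; L_s = 11.6·12 = 139.2 mm
δ_solid = L₀ − L_s = 211 − 139.2 = 71.8 mm

71.8 mm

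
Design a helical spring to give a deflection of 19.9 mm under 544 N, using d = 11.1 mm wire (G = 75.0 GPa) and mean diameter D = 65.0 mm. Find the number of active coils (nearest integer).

19

Required rate k = F/δ = 544/19.9 = 27.337 N/mm
N_a = Gd⁴/(8D³k) = (75.0×10³ × 11.1⁴)/(8 × 65.0³ × 27.337)
    = 1.13855e+09 / 6.00587e+07 = 18.96 → 19 coils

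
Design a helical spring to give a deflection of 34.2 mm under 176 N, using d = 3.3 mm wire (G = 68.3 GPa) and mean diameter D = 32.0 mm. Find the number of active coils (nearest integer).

6

Required rate k = F/δ = 176/34.2 = 5.1462 N/mm
N_a = Gd⁴/(8D³k) = (68.3×10³ × 3.3⁴)/(8 × 32.0³ × 5.1462)
    = 8.09984e+06 / 1.34905e+06 = 6.004 → 6 coils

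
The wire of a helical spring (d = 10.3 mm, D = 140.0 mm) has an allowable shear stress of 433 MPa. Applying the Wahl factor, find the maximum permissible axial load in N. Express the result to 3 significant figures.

1200 N

C = D/d = 140.0/10.3 = 13.5922
K_W = (4C−1)/(4C−4) + 0.615/C = 53.369/50.369 + 0.0452 = 1.1048
τ_max = K·8FD/(πd³) → F_max = τ_allow·πd³/(8DK)
F_max = 433·π·10.3³/(8·140.0·1.1048) = 1.4864e+06/1237.4 = 1201.3 N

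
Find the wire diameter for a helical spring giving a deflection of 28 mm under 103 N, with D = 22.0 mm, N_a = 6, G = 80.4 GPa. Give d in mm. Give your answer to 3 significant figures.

Required rate k = F/δ = 103/28 = 3.6786 N/mm
d = (8D³N_a·k / G)^(1/4) = (8·22.0³·6·3.6786 / (80.4×10³))^0.25
  = (23.385)^0.25 = 2.1990 mm

2.20 mm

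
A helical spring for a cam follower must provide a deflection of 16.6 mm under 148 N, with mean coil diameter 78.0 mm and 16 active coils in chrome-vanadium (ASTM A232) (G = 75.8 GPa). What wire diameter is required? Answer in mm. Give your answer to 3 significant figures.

9.19 mm

Required rate k = F/δ = 148/16.6 = 8.9157 N/mm
d = (8D³N_a·k / G)^(1/4) = (8·78.0³·16·8.9157 / (75.8×10³))^0.25
  = (7144.6)^0.25 = 9.1938 mm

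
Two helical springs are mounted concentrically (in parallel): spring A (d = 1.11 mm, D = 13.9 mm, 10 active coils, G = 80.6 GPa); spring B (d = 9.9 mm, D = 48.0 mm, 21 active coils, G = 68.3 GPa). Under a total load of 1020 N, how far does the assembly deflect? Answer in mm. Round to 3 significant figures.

28.4 mm

k_A = Gd⁴/(8D³N_a) = (80.6×10³)(1.11⁴)/(8·13.9³·10) = 0.5695 N/mm
k_B = Gd⁴/(8D³N_a) = (68.3×10³)(9.9⁴)/(8·48.0³·21) = 35.313 N/mm
Parallel: k_eq = 0.5695 + 35.313 = 35.882 N/mm
δ = F/k_eq = 1020/35.882 = 28.427 mm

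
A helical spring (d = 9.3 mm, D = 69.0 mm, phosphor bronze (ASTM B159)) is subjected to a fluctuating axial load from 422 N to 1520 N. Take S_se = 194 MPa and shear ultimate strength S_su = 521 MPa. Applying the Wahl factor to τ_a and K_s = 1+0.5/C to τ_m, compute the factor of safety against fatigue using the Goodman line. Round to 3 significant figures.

C = D/d = 69.0/9.3 = 7.4194; K_W = (4C−1)/(4C−4)+0.615/C = 1.1997; K_s = 1+0.5/C = 1.0674
F_a = (F_max−F_min)/2 = 549 N; F_m = (F_max+F_min)/2 = 971 N
τ_a = K_W·8F_aD/(πd³) = 1.1997 × 119.93 = 143.88 MPa
τ_m = K_s·8F_mD/(πd³) = 1.0674 × 212.11 = 226.4 MPa
Goodman: 1/n_f = τ_a/S_se + τ_m/S_su = 143.88/194 + 226.4/521 = 0.74164 + 0.43456 = 1.1762
n_f = 1/1.1762 = 0.8502

0.850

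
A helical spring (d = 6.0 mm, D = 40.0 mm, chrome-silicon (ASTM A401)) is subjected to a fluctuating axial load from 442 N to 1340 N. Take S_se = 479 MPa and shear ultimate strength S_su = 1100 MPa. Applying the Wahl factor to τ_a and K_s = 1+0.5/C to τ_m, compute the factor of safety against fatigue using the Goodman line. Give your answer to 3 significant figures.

1.05

C = D/d = 40.0/6.0 = 6.6667; K_W = (4C−1)/(4C−4)+0.615/C = 1.2246; K_s = 1+0.5/C = 1.0750
F_a = (F_max−F_min)/2 = 449 N; F_m = (F_max+F_min)/2 = 891 N
τ_a = K_W·8F_aD/(πd³) = 1.2246 × 211.74 = 259.29 MPa
τ_m = K_s·8F_mD/(πd³) = 1.0750 × 420.17 = 451.68 MPa
Goodman: 1/n_f = τ_a/S_se + τ_m/S_su = 259.29/479 + 451.68/1100 = 0.54132 + 0.41062 = 0.95194
n_f = 1/0.95194 = 1.05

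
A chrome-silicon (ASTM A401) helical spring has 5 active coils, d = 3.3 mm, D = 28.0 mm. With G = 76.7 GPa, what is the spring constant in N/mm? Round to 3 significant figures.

k = Gd⁴/(8D³N_a) = (76.7×10³ × 3.3⁴) / (8 × 28.0³ × 5)
  = 9.09601e+06 / 878080 = 10.359 N/mm

10.4 N/mm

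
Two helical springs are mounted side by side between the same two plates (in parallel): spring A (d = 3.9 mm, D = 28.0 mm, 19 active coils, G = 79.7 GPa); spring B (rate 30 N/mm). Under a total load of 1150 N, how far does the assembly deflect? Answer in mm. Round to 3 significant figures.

k_A = Gd⁴/(8D³N_a) = (79.7×10³)(3.9⁴)/(8·28.0³·19) = 5.5258 N/mm
Parallel: k_eq = 5.5258 + 30 = 35.526 N/mm
δ = F/k_eq = 1150/35.526 = 32.371 mm

32.4 mm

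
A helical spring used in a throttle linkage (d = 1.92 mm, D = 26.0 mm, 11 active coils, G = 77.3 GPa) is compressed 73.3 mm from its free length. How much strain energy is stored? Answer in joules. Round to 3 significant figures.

k = Gd⁴/(8D³N_a) = (77.3×10³)(1.92⁴)/(8·26.0³·11) = 0.67918 N/mm
U = ½kδ² = 0.5 × 0.67918 × 73.3² = 1824.6 N·mm = 1.8246 J

1.82 J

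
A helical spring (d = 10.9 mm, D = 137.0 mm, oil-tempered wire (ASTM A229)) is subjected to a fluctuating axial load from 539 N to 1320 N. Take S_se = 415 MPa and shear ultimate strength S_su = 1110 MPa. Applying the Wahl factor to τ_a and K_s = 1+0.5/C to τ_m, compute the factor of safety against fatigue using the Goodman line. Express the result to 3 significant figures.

1.93

C = D/d = 137.0/10.9 = 12.5688; K_W = (4C−1)/(4C−4)+0.615/C = 1.1138; K_s = 1+0.5/C = 1.0398
F_a = (F_max−F_min)/2 = 390.5 N; F_m = (F_max+F_min)/2 = 929.5 N
τ_a = K_W·8F_aD/(πd³) = 1.1138 × 105.2 = 117.16 MPa
τ_m = K_s·8F_mD/(πd³) = 1.0398 × 250.4 = 260.36 MPa
Goodman: 1/n_f = τ_a/S_se + τ_m/S_su = 117.16/415 + 260.36/1110 = 0.28232 + 0.23456 = 0.51688
n_f = 1/0.51688 = 1.935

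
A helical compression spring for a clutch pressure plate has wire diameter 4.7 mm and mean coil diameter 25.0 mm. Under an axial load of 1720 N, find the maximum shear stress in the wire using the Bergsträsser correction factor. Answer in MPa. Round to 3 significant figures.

1340 MPa

Spring index C = D/d = 25.0/4.7 = 5.3191
K_B = (4C+2)/(4C−3) = 23.277/18.277 = 1.2736
τ₀ = 8FD/(πd³) = 8·1720·25.0/(π·4.7³) = 344000/326.17 = 1054.7 MPa
τ_max = K·τ₀ = 1.2736 × 1054.7 = 1343.2 MPa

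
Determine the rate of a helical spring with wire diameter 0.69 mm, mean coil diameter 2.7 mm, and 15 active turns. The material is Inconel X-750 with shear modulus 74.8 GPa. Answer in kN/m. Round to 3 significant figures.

k = Gd⁴/(8D³N_a) = (74.8×10³ × 0.69⁴) / (8 × 2.7³ × 15)
  = 16955 / 2361.96 = 7.1784 N/mm

7.18 kN/m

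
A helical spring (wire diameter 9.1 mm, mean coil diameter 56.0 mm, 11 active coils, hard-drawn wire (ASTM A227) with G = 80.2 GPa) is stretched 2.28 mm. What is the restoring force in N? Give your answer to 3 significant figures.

k = Gd⁴/(8D³N_a) = (80.2×10³)(9.1⁴)/(8·56.0³·11) = 35.587 N/mm
F = k·δ = 35.587 × 2.28 = 81.139 N

81.1 N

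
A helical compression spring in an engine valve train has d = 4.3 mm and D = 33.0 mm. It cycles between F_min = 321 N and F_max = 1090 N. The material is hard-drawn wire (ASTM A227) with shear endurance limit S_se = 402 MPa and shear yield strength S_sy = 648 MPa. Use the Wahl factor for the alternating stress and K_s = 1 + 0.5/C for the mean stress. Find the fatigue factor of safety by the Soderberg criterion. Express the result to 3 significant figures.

0.411

C = D/d = 33.0/4.3 = 7.6744; K_W = (4C−1)/(4C−4)+0.615/C = 1.1925; K_s = 1+0.5/C = 1.0652
F_a = (F_max−F_min)/2 = 384.5 N; F_m = (F_max+F_min)/2 = 705.5 N
τ_a = K_W·8F_aD/(πd³) = 1.1925 × 406.39 = 484.62 MPa
τ_m = K_s·8F_mD/(πd³) = 1.0652 × 745.67 = 794.25 MPa
Soderberg: 1/n_f = τ_a/S_se + τ_m/S_sy = 484.62/402 + 794.25/648 = 1.20553 + 1.22569 = 2.4312
n_f = 1/2.4312 = 0.4113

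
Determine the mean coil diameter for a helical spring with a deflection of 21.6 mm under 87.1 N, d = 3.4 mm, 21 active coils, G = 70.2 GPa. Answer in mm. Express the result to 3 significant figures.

Required rate k = F/δ = 87.1/21.6 = 4.0324 N/mm
D = (Gd⁴/(8N_a·k))^(1/3) = (70.2×10³·3.4⁴/(8·21·4.0324))^(1/3)
  = (13847.7)^(1/3) = 24.0137 mm

24.0 mm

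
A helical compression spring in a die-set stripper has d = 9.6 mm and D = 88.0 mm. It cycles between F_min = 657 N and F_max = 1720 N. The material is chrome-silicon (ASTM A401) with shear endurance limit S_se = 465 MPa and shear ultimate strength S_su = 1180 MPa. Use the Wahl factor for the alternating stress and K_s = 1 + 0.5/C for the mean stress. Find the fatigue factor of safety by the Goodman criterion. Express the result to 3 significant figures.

C = D/d = 88.0/9.6 = 9.1667; K_W = (4C−1)/(4C−4)+0.615/C = 1.1589; K_s = 1+0.5/C = 1.0545
F_a = (F_max−F_min)/2 = 531.5 N; F_m = (F_max+F_min)/2 = 1188.5 N
τ_a = K_W·8F_aD/(πd³) = 1.1589 × 134.62 = 156.02 MPa
τ_m = K_s·8F_mD/(πd³) = 1.0545 × 301.03 = 317.45 MPa
Goodman: 1/n_f = τ_a/S_se + τ_m/S_su = 156.02/465 + 317.45/1180 = 0.33552 + 0.26902 = 0.60454
n_f = 1/0.60454 = 1.654

1.65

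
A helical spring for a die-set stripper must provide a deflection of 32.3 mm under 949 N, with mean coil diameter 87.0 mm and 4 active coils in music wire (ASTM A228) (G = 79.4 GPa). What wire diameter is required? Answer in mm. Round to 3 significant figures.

9.40 mm

Required rate k = F/δ = 949/32.3 = 29.381 N/mm
d = (8D³N_a·k / G)^(1/4) = (8·87.0³·4·29.381 / (79.4×10³))^0.25
  = (7797.4)^0.25 = 9.3970 mm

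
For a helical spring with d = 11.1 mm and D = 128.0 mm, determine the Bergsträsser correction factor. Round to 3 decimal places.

C = D/d = 128.0/11.1 = 11.5315
K_B = (4C+2)/(4C−3) = 48.126/43.126 = 1.1159

1.116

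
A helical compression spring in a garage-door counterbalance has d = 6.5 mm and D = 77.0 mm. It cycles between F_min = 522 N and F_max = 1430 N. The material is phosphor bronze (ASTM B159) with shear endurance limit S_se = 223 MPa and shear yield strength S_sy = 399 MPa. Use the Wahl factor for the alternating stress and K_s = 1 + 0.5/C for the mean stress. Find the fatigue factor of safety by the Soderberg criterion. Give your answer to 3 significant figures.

C = D/d = 77.0/6.5 = 11.8462; K_W = (4C−1)/(4C−4)+0.615/C = 1.1211; K_s = 1+0.5/C = 1.0422
F_a = (F_max−F_min)/2 = 454 N; F_m = (F_max+F_min)/2 = 976 N
τ_a = K_W·8F_aD/(πd³) = 1.1211 × 324.15 = 363.39 MPa
τ_m = K_s·8F_mD/(πd³) = 1.0422 × 696.85 = 726.26 MPa
Soderberg: 1/n_f = τ_a/S_se + τ_m/S_sy = 363.39/223 + 726.26/399 = 1.62957 + 1.82021 = 3.4498
n_f = 1/3.4498 = 0.2899

0.290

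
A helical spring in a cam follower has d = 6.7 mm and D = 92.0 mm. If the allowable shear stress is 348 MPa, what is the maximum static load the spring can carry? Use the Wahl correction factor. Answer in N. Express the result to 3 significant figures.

C = D/d = 92.0/6.7 = 13.7313
K_W = (4C−1)/(4C−4) + 0.615/C = 53.925/50.925 + 0.0448 = 1.1037
τ_max = K·8FD/(πd³) → F_max = τ_allow·πd³/(8DK)
F_max = 348·π·6.7³/(8·92.0·1.1037) = 3.2882e+05/812.32 = 404.79 N

405 N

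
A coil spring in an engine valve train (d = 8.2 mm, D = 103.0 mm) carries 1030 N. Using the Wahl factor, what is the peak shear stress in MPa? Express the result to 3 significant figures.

546 MPa

Spring index C = D/d = 103.0/8.2 = 12.5610
K_W = (4C−1)/(4C−4) + 0.615/C = 49.244/46.244 + 0.0490 = 1.1138
τ₀ = 8FD/(πd³) = 8·1030·103.0/(π·8.2³) = 848720/1732.2 = 489.97 MPa
τ_max = K·τ₀ = 1.1138 × 489.97 = 545.75 MPa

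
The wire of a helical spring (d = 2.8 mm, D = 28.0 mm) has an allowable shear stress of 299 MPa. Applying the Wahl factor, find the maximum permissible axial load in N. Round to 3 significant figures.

80.4 N

C = D/d = 28.0/2.8 = 10.0000
K_W = (4C−1)/(4C−4) + 0.615/C = 39.000/36.000 + 0.0615 = 1.1448
τ_max = K·8FD/(πd³) → F_max = τ_allow·πd³/(8DK)
F_max = 299·π·2.8³/(8·28.0·1.1448) = 20620/256.44 = 80.409 N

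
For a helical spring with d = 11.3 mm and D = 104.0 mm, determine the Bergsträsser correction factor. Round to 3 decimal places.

1.148

C = D/d = 104.0/11.3 = 9.2035
K_B = (4C+2)/(4C−3) = 38.814/33.814 = 1.1479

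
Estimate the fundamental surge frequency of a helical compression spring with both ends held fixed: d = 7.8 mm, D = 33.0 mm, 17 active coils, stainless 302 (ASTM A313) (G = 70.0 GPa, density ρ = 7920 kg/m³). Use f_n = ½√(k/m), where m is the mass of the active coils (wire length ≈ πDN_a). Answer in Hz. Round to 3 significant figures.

141 Hz

k = Gd⁴/(8D³N_a) = (70.0×10³)(7.8⁴)/(8·33.0³·17) = 53.015 N/mm = 53015 N/m
Wire length L = πDN_a = π·33.0·17 = 1762.4 mm
m = ρ·(πd²/4)·L = 7920 × 47.784×10⁻⁶ m² × 1.7624 m = 0.66699 kg
f_n = ½√(k/m) = 0.5·√(53015/0.66699) = 0.5·√(79484) = 140.96 Hz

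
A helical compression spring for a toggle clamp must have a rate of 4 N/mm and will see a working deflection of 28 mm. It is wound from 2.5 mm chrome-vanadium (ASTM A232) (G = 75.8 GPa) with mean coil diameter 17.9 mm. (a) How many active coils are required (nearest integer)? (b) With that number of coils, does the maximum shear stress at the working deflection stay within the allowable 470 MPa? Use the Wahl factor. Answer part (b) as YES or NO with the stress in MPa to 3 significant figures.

N_a = Gd⁴/(8D³k) = (75.8×10³)(2.5⁴)/(8·17.9³·4) = 16.13 → N_a = 16
Actual rate k = Gd⁴/(8D³·16) = 4.0333 N/mm
Working load F = kδ = 4.0333·28 = 112.93 N
C = 17.9/2.5 = 7.1600; K_W = (4C−1)/(4C−4)+0.615/C = 1.2076
τ_max = K_W·8FD/(πd³) = 1.2076·329.45 = 397.86 MPa
τ_max ≤ 470 MPa → acceptable

(a) 16 coils; (b) YES, τ_max = 398 MPa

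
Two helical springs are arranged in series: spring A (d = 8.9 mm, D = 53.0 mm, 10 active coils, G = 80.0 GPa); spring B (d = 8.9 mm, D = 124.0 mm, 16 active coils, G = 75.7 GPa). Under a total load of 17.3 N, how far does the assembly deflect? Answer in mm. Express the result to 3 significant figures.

9.30 mm

k_A = Gd⁴/(8D³N_a) = (80.0×10³)(8.9⁴)/(8·53.0³·10) = 42.144 N/mm
k_B = Gd⁴/(8D³N_a) = (75.7×10³)(8.9⁴)/(8·124.0³·16) = 1.9462 N/mm
Series: 1/k_eq = 1/42.144 + 1/1.9462 = 0.53756; k_eq = 1.8603 N/mm
δ = F/k_eq = 17.3/1.8603 = 9.2998 mm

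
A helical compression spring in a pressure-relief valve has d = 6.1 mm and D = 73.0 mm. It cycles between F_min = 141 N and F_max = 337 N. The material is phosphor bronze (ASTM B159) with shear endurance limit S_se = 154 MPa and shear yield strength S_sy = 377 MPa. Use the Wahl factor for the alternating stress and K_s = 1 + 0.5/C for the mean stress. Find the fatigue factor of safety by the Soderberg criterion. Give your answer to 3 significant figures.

C = D/d = 73.0/6.1 = 11.9672; K_W = (4C−1)/(4C−4)+0.615/C = 1.1198; K_s = 1+0.5/C = 1.0418
F_a = (F_max−F_min)/2 = 98 N; F_m = (F_max+F_min)/2 = 239 N
τ_a = K_W·8F_aD/(πd³) = 1.1198 × 80.26 = 89.873 MPa
τ_m = K_s·8F_mD/(πd³) = 1.0418 × 195.74 = 203.91 MPa
Soderberg: 1/n_f = τ_a/S_se + τ_m/S_sy = 89.873/154 + 203.91/377 = 0.58359 + 0.54089 = 1.1245
n_f = 1/1.1245 = 0.8893

0.889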